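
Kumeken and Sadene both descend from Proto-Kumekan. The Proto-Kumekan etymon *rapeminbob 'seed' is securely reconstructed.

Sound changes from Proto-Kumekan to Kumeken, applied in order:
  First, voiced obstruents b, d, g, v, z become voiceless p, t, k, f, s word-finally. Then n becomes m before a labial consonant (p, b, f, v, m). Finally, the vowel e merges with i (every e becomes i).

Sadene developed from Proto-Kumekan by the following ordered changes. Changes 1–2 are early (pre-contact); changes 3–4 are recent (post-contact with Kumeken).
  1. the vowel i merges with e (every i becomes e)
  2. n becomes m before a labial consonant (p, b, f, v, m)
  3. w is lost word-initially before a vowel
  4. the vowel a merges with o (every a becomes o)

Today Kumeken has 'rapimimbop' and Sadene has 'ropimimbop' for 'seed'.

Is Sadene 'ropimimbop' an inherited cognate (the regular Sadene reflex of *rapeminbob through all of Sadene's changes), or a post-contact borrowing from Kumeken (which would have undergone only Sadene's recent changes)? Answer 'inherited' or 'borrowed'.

If inherited, *rapeminbob would pass through all of Sadene's changes:
Sadene: start from *rapeminbob.
  rule 1 (vowel merger): rapeminbob → rapemenbob
  rule 2 (nasal place assimilation): rapemenbob → rapemembob
  rule 3: no change — rapemembob
  rule 4 (vowel merger): rapemembob → ropemembob
  ⇒ Sadene ropemembob
If borrowed from Kumeken 'rapimimbop' after the early changes, it would undergo only the recent ones:
  rule 3 (glide loss): no change (rapimimbop)
  rule 4 (vowel merger): rapimimbop → ropimimbop
  ⇒ as a loan: ropimimbop
Sadene 'ropimimbop' matches the loan outcome 'ropimimbop', not the inherited 'ropemembob' — it skipped the early Sadene changes, so it was borrowed from Kumeken.

borrowed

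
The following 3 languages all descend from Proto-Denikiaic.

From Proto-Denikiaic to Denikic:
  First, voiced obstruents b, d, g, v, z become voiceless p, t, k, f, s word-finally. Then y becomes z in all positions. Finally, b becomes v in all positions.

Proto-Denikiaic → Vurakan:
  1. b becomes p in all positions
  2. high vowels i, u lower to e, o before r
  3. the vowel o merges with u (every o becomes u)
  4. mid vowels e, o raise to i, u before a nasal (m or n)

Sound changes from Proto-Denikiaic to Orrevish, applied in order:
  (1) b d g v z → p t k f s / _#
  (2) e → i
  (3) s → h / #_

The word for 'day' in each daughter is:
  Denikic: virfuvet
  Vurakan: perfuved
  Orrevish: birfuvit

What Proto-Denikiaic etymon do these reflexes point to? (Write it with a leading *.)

*birfuved

Position 1: Denikic has v, Vurakan has p, Orrevish has b. Orrevish preserves b here (none of its changes turn any other segment into b), so the proto-segment is *b.
Position 8: Denikic has t, Vurakan has d, Orrevish has t. Vurakan preserves d here (none of its changes turn any other segment into d), so the proto-segment is *d.
Position 7: Denikic has e, Vurakan has e, Orrevish has i. Denikic preserves e here (none of its changes turn any other segment into e), so the proto-segment is *e.
Verify the candidate proto-form against each daughter:
Denikic: start from *birfuved.
  rule 1 (final devoicing): birfuved → birfuvet
  rule 2: no change — birfuvet
  rule 3 (unconditioned shift): birfuvet → virfuvet
  ⇒ Denikic virfuvet
Vurakan: *birfuved > pirfuved > perfuved  (by unconditioned shift, pre-rhotic lowering)
Orrevish: start from *birfuved.
  rule 1 (final devoicing): birfuved → birfuvet
  rule 2 (vowel merger): birfuvet → birfuvit
  rule 3: no change — birfuvit
  ⇒ Orrevish birfuvit
*birfuved is the unique common source.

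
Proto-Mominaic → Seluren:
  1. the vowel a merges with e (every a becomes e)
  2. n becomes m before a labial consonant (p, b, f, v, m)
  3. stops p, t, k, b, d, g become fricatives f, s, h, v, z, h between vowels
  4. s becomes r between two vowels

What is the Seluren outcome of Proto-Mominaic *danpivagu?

Seluren: *danpivagu
  danpivagu → denpivegu   [vowel merger]
  denpivegu → dempivegu   [nasal place assimilation]
  dempivegu → dempivehu   [intervocalic lenition]
  dempivehu (rule 4 does not apply)
  giving Seluren dempivehu.

dempivehu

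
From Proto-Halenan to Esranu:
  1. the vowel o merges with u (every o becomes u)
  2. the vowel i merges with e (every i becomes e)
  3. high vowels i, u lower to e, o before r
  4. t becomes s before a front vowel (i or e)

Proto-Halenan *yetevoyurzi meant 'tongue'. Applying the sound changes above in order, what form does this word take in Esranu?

Esranu: *yetevoyurzi > yetevuyurzi > yetevuyurze > yetevuyorze > yesevuyorze  (by vowel merger, vowel merger, pre-rhotic lowering, palatalisation)

yesevuyorze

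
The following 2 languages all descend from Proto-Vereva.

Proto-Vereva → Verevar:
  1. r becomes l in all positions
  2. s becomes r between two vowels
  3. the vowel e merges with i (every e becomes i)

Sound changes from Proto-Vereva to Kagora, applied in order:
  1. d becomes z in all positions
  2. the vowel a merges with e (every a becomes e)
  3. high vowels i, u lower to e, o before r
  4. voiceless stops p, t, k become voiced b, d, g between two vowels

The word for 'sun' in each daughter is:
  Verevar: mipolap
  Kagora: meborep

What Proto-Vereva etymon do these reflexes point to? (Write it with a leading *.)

*meporap

Position 5: Verevar has l, Kagora has r. Kagora preserves r here (none of its changes turn any other segment into r), so the proto-segment is *r.
Position 3: Verevar has p, Kagora has b. Verevar preserves p here (none of its changes turn any other segment into p), so the proto-segment is *p.
Position 6: Verevar has a, Kagora has e. Verevar preserves a here (none of its changes turn any other segment into a), so the proto-segment is *a.
Verify the candidate proto-form against each daughter:
Verevar: start from *meporap.
  rule 1 (unconditioned shift): meporap → mepolap
  rule 2: no change — mepolap
  rule 3 (vowel merger): mepolap → mipolap
  ⇒ Verevar mipolap
Kagora: *meporap > meporep > meborep  (by vowel merger, intervocalic voicing)
*meporap is the unique common source.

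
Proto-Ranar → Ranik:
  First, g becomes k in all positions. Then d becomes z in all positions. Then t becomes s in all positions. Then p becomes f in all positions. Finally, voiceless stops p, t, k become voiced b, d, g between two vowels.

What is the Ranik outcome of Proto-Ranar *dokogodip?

Ranik: *dokogodip > dokokodip > zokokozip > zokokozif > zogogozif  (by unconditioned shift, unconditioned shift, unconditioned shift, intervocalic voicing)

zogogozif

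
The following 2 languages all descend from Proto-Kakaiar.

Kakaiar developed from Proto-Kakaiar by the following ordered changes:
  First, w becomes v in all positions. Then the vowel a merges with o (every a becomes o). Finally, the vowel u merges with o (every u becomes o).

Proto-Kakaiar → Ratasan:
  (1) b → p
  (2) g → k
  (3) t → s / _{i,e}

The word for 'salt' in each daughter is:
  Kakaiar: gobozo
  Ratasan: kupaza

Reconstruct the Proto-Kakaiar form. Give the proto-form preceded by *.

*gubaza

Position 3: Kakaiar has b, Ratasan has p. Kakaiar preserves b here (none of its changes turn any other segment into b), so the proto-segment is *b.
Position 2: Kakaiar has o, Ratasan has u. Ratasan preserves u here (none of its changes turn any other segment into u), so the proto-segment is *u.
Position 1: Kakaiar has g, Ratasan has k. Kakaiar preserves g here (none of its changes turn any other segment into g), so the proto-segment is *g.
Verify the candidate proto-form against each daughter:
Kakaiar: *gubaza > gubozo > gobozo  (by vowel merger, vowel merger)
Ratasan: *gubaza
  gubaza → gupaza   [unconditioned shift]
  gupaza → kupaza   [unconditioned shift]
  kupaza (rule 3 does not apply)
  giving Ratasan kupaza.
No other proto-form is consistent with every reflex, so the reconstruction is *gubaza.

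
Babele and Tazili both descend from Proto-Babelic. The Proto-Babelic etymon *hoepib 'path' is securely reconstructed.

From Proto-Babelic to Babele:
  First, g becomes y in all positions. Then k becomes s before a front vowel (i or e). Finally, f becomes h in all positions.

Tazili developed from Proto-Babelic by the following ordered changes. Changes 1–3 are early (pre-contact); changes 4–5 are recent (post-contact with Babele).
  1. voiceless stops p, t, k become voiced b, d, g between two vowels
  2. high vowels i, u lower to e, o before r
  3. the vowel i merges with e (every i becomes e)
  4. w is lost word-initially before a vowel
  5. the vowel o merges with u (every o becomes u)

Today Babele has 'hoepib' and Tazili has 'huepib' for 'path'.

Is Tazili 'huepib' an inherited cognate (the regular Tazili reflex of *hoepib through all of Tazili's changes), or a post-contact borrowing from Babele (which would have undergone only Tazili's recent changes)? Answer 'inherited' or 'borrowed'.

If inherited, *hoepib would pass through all of Tazili's changes:
Tazili: start from *hoepib.
  rule 1 (intervocalic voicing): hoepib → hoebib
  rule 2: no change — hoebib
  rule 3 (vowel merger): hoebib → hoebeb
  rule 4: no change — hoebeb
  rule 5 (vowel merger): hoebeb → huebeb
  ⇒ Tazili huebeb
If borrowed from Babele 'hoepib' after the early changes, it would undergo only the recent ones:
  rule 4 (glide loss): no change (hoepib)
  rule 5 (vowel merger): hoepib → huepib
  ⇒ as a loan: huepib
Tazili 'huepib' matches the loan outcome 'huepib', not the inherited 'huebeb' — it skipped the early Tazili changes, so it was borrowed from Babele.

borrowed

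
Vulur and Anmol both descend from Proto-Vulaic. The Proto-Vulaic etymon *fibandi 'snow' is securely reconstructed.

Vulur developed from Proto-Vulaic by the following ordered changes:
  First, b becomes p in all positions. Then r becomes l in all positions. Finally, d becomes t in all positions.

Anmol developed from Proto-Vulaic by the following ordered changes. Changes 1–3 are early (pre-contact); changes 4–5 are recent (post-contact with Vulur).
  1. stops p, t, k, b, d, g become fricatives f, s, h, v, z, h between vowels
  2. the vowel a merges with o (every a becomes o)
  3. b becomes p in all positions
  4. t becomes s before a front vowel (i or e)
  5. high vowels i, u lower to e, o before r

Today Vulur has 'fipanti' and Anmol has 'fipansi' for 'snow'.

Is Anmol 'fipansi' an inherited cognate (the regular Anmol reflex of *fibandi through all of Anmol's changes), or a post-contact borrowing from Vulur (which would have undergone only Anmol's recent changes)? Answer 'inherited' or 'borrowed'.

If inherited, *fibandi would pass through all of Anmol's changes:
Anmol: *fibandi
  fibandi → fivandi   [intervocalic lenition]
  fivandi → fivondi   [vowel merger]
  fivondi (rule 3 does not apply)
  fivondi (rule 4 does not apply)
  fivondi (rule 5 does not apply)
  giving Anmol fivondi.
If borrowed from Vulur 'fipanti' after the early changes, it would undergo only the recent ones:
  rule 4 (palatalisation): fipanti → fipansi
  rule 5 (pre-rhotic lowering): no change (fipansi)
  ⇒ as a loan: fipansi
Anmol 'fipansi' matches the loan outcome 'fipansi', not the inherited 'fivondi' — it skipped the early Anmol changes, so it was borrowed from Vulur.

borrowed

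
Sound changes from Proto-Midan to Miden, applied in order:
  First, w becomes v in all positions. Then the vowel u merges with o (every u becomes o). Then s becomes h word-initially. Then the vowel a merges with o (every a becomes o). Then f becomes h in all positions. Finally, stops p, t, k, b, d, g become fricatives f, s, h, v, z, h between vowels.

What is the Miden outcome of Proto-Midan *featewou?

Miden: start from *featewou.
  rule 1 (unconditioned shift): featewou → featevou
  rule 2 (vowel merger): featevou → featevoo
  rule 3: no change — featevoo
  rule 4 (vowel merger): featevoo → feotevoo
  rule 5 (unconditioned shift): feotevoo → heotevoo
  rule 6 (intervocalic lenition): heotevoo → heosevoo
  ⇒ Miden heosevoo

heosevoo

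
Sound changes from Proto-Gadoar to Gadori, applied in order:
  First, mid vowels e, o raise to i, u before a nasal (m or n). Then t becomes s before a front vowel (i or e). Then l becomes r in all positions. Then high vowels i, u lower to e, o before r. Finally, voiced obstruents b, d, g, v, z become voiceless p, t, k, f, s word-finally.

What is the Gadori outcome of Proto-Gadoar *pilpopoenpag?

perpopoinpak

Gadori: *pilpopoenpag
  pilpopoenpag → pilpopoinpag   [pre-nasal raising]
  pilpopoinpag (rule 2 does not apply)
  pilpopoinpag → pirpopoinpag   [unconditioned shift]
  pirpopoinpag → perpopoinpag   [pre-rhotic lowering]
  perpopoinpag → perpopoinpak   [final devoicing]
  giving Gadori perpopoinpak.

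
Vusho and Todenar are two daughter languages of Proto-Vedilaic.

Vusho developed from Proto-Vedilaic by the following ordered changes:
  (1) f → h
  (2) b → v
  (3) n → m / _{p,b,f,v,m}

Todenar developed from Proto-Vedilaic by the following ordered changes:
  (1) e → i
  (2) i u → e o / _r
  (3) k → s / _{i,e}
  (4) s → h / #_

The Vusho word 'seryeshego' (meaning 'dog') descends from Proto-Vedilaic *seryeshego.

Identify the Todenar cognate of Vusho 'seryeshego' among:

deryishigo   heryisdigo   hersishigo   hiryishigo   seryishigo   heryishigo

heryishigo

Todenar: start from *seryeshego.
  rule 1 (vowel merger): seryeshego → siryishigo
  rule 2 (pre-rhotic lowering): siryishigo → seryishigo
  rule 3: no change — seryishigo
  rule 4 (debuccalisation): seryishigo → heryishigo
  ⇒ Todenar heryishigo
Only 'heryishigo' matches the regular Todenar development of *seryeshego.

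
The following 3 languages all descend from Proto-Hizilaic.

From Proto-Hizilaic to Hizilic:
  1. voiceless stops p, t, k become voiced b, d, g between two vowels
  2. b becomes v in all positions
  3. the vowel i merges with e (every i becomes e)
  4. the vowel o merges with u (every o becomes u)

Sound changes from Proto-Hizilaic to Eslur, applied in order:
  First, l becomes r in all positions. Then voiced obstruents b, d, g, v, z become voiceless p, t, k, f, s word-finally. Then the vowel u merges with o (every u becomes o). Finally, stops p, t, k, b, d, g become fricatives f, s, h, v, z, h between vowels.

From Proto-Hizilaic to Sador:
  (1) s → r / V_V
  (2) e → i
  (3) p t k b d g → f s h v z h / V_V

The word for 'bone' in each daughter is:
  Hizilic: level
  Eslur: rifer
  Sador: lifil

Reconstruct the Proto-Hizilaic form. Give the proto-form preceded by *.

Position 3: Hizilic has v, Eslur has f, Sador has f. Taking the neighbouring segments as reconstructed: Hizilic v could go back to *p or *b or *v; Eslur f could go back to *p or *f; Sador f could go back to *p or *f — the one source consistent with every daughter is *p.
Position 5: Hizilic has l, Eslur has r, Sador has l. Hizilic preserves l here (none of its changes turn any other segment into l), so the proto-segment is *l.
Position 4: Hizilic has e, Eslur has e, Sador has i. Eslur preserves e here (none of its changes turn any other segment into e), so the proto-segment is *e.
Verify the candidate proto-form against each daughter:
Hizilic: *lipel > libel > livel > level  (by intervocalic voicing, unconditioned shift, vowel merger)
Eslur: *lipel
  lipel → riper   [unconditioned shift]
  riper (rule 2 does not apply)
  riper (rule 3 does not apply)
  riper → rifer   [intervocalic lenition]
  giving Eslur rifer.
Sador: *lipel > lipil > lifil  (by vowel merger, intervocalic lenition)
No other proto-form is consistent with every reflex, so the reconstruction is *lipel.

*lipel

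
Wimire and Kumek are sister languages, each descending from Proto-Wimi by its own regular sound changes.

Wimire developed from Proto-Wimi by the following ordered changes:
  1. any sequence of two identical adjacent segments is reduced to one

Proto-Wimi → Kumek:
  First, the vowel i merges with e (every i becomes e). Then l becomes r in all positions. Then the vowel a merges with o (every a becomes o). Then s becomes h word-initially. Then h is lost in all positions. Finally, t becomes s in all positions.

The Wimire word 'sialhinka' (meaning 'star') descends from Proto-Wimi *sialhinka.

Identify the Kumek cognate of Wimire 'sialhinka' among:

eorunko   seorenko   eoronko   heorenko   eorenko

Kumek: *sialhinka > sealhenka > searhenka > seorhenko > heorhenko > eorenko  (by vowel merger, unconditioned shift, vowel merger, debuccalisation, h-loss)
Among the options, 'eorenko' alone shows every Kumek change applied in order.

eorenko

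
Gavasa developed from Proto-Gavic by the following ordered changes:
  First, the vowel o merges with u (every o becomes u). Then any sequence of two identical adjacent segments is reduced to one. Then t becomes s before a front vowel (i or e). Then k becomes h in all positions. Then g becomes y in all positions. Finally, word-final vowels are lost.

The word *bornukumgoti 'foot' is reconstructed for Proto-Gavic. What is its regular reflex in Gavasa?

burnuhumyus

Gavasa: *bornukumgoti
  bornukumgoti → burnukumguti   [vowel merger]
  burnukumguti (rule 2 does not apply)
  burnukumguti → burnukumgusi   [palatalisation]
  burnukumgusi → burnuhumgusi   [unconditioned shift]
  burnuhumgusi → burnuhumyusi   [unconditioned shift]
  burnuhumyusi → burnuhumyus   [apocope]
  giving Gavasa burnuhumyus.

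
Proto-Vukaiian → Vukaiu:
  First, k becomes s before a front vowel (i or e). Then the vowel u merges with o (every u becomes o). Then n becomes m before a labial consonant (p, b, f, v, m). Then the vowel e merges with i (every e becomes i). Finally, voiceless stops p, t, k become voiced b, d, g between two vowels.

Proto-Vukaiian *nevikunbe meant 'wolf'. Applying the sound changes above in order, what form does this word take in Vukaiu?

Vukaiu: *nevikunbe
  nevikunbe (rule 1 does not apply)
  nevikunbe → nevikonbe   [vowel merger]
  nevikonbe → nevikombe   [nasal place assimilation]
  nevikombe → nivikombi   [vowel merger]
  nivikombi → nivigombi   [intervocalic voicing]
  giving Vukaiu nivigombi.

nivigombi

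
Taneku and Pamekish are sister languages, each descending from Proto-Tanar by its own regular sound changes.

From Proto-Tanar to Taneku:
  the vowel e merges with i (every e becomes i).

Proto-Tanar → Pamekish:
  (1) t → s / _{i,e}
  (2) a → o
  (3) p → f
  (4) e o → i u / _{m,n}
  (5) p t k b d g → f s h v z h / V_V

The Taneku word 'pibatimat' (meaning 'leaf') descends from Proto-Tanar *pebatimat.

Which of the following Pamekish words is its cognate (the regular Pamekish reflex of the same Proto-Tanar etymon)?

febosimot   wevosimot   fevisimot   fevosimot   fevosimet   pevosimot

Pamekish: start from *pebatimat.
  rule 1 (palatalisation): pebatimat → pebasimat
  rule 2 (vowel merger): pebasimat → pebosimot
  rule 3 (unconditioned shift): pebosimot → febosimot
  rule 4: no change — febosimot
  rule 5 (intervocalic lenition): febosimot → fevosimot
  ⇒ Pamekish fevosimot
The other candidates each miss or misapply at least one Pamekish change.

fevosimot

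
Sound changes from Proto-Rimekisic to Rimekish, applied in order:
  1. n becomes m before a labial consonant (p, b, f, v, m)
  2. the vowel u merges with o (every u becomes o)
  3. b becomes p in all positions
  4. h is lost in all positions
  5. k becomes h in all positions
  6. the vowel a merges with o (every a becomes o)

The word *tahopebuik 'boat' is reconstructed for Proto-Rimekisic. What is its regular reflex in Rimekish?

toopepoih

Rimekish: start from *tahopebuik.
  rule 1: no change — tahopebuik
  rule 2 (vowel merger): tahopebuik → tahopeboik
  rule 3 (unconditioned shift): tahopeboik → tahopepoik
  rule 4 (h-loss): tahopepoik → taopepoik
  rule 5 (unconditioned shift): taopepoik → taopepoih
  rule 6 (vowel merger): taopepoih → toopepoih
  ⇒ Rimekish toopepoih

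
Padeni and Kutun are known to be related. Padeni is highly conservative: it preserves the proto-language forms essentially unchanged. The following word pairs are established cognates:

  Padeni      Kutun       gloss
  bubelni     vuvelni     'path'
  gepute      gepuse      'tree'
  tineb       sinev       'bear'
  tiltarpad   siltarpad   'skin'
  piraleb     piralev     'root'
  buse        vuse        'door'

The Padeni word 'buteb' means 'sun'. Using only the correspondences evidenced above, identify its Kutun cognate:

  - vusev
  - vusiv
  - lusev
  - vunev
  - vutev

bubelni ~ vuvelni, buse ~ vuse — Padeni b corresponds to Kutun v word-initially before a back vowel.
gepute ~ gepuse — Padeni t corresponds to Kutun s between vowels (before a front vowel).
tineb ~ sinev, piraleb ~ piralev — Padeni b corresponds to Kutun v word-finally.
Applying these to Padeni 'buteb':
  buteb → vuteb   (b→v word-initially before a back vowel)
  vuteb → vuseb   (t→s between vowels (before a front vowel))
  vuseb → vusev   (b→v word-finally)
So the Kutun cognate is 'vusev'.

vusev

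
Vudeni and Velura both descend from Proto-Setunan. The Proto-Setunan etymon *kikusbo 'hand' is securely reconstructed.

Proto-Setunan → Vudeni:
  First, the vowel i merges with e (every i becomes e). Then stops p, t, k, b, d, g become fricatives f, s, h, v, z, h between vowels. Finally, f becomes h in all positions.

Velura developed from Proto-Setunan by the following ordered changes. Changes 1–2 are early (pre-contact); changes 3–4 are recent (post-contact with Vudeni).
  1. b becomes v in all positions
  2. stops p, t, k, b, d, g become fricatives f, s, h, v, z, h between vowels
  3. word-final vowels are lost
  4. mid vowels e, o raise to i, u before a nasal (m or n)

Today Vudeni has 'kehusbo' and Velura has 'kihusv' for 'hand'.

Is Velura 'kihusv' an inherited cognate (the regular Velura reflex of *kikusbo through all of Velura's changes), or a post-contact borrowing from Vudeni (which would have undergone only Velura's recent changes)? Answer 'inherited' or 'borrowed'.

If inherited, *kikusbo would pass through all of Velura's changes:
Velura: *kikusbo > kikusvo > kihusvo > kihusv  (by unconditioned shift, intervocalic lenition, apocope)
If borrowed from Vudeni 'kehusbo' after the early changes, it would undergo only the recent ones:
  rule 3 (apocope): kehusbo → kehusb
  rule 4 (pre-nasal raising): no change (kehusb)
  ⇒ as a loan: kehusb
Velura 'kihusv' matches the inherited outcome exactly, so it is an inherited cognate, not a loan.

inherited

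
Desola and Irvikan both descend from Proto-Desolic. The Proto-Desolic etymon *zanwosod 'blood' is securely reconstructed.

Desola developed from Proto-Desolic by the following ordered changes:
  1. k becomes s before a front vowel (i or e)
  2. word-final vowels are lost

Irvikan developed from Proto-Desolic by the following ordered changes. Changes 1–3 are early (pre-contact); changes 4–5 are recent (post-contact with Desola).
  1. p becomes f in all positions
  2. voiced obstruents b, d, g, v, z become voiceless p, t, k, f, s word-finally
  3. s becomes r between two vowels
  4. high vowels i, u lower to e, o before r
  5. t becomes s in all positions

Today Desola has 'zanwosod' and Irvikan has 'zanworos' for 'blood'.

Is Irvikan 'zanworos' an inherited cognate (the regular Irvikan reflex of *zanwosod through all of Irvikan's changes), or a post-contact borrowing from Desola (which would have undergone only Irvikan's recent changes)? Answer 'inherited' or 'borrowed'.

If inherited, *zanwosod would pass through all of Irvikan's changes:
Irvikan: *zanwosod > zanwosot > zanworot > zanworos  (by final devoicing, rhotacism, unconditioned shift)
If borrowed from Desola 'zanwosod' after the early changes, it would undergo only the recent ones:
  rule 4 (pre-rhotic lowering): no change (zanwosod)
  rule 5 (unconditioned shift): no change (zanwosod)
  ⇒ as a loan: zanwosod
Irvikan 'zanworos' matches the inherited outcome exactly, so it is an inherited cognate, not a loan.

inherited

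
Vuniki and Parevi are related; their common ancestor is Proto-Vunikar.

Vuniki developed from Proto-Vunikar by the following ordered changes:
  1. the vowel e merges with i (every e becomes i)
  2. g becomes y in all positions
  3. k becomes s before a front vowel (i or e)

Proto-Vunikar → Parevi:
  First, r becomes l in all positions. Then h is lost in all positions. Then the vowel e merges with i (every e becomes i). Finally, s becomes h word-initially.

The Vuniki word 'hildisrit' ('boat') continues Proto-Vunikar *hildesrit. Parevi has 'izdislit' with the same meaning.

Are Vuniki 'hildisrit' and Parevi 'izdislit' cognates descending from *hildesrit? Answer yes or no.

no

Derive the expected Parevi reflex of *hildesrit:
Parevi: *hildesrit > hildeslit > ildeslit > ildislit  (by unconditioned shift, h-loss, vowel merger)
The regular Parevi reflex would be 'ildislit', but the attested form is 'izdislit'. The correspondence is irregular, so they are not cognates (the Parevi form has a different source).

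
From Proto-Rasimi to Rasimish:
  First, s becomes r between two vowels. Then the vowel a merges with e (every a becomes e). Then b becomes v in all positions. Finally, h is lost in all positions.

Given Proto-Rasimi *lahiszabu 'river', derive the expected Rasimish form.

Rasimish: *lahiszabu
  lahiszabu (rule 1 does not apply)
  lahiszabu → lehiszebu   [vowel merger]
  lehiszebu → lehiszevu   [unconditioned shift]
  lehiszevu → leiszevu   [h-loss]
  giving Rasimish leiszevu.

leiszevu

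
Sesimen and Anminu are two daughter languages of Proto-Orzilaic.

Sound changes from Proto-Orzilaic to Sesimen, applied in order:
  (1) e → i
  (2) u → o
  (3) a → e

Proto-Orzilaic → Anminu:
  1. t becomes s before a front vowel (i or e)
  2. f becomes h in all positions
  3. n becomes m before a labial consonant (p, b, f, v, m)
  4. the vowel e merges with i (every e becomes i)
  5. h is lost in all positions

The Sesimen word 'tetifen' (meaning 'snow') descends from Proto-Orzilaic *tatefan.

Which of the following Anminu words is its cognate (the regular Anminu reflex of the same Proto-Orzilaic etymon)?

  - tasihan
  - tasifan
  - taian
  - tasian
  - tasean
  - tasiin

Anminu: start from *tatefan.
  rule 1 (palatalisation): tatefan → tasefan
  rule 2 (unconditioned shift): tasefan → tasehan
  rule 3: no change — tasehan
  rule 4 (vowel merger): tasehan → tasihan
  rule 5 (h-loss): tasihan → tasian
  ⇒ Anminu tasian
Only 'tasian' matches the regular Anminu development of *tatefan.

tasian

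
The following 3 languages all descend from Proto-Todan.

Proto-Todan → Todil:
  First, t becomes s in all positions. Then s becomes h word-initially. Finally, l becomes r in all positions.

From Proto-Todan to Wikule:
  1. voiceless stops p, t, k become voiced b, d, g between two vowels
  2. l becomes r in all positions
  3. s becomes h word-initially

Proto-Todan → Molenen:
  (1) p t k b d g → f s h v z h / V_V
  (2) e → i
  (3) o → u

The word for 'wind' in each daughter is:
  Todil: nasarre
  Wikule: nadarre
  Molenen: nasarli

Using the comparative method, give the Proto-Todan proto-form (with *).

Position 3: Todil has s, Wikule has d, Molenen has s. Taking the neighbouring segments as reconstructed: Todil s could go back to *t or *s; Wikule d could go back to *t or *d; Molenen s could go back to *t or *s — the one source consistent with every daughter is *t.
Position 7: Todil has e, Wikule has e, Molenen has i. Todil preserves e here (none of its changes turn any other segment into e), so the proto-segment is *e.
Position 6: Todil has r, Wikule has r, Molenen has l. Molenen preserves l here (none of its changes turn any other segment into l), so the proto-segment is *l.
Continuing position by position gives *natarle; check it forward:
Todil: start from *natarle.
  rule 1 (unconditioned shift): natarle → nasarle
  rule 2: no change — nasarle
  rule 3 (unconditioned shift): nasarle → nasarre
  ⇒ Todil nasarre
Wikule: *natarle > nadarle > nadarre  (by intervocalic voicing, unconditioned shift)
Molenen: start from *natarle.
  rule 1 (intervocalic lenition): natarle → nasarle
  rule 2 (vowel merger): nasarle → nasarli
  rule 3: no change — nasarli
  ⇒ Molenen nasarli
No other proto-form is consistent with every reflex, so the reconstruction is *natarle.

*natarle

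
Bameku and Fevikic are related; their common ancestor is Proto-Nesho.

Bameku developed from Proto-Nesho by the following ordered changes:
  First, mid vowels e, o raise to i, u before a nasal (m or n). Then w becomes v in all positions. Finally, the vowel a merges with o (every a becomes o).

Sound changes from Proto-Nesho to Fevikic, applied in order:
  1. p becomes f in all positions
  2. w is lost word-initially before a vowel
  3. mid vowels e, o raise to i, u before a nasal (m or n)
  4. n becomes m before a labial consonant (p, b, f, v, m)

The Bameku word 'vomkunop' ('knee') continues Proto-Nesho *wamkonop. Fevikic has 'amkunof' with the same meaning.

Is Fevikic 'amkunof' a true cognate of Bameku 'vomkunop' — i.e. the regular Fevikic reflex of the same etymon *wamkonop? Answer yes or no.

yes

Derive the expected Fevikic reflex of *wamkonop:
Fevikic: start from *wamkonop.
  rule 1 (unconditioned shift): wamkonop → wamkonof
  rule 2 (glide loss): wamkonof → amkonof
  rule 3 (pre-nasal raising): amkonof → amkunof
  rule 4: no change — amkunof
  ⇒ Fevikic amkunof
Fevikic 'amkunof' matches the regular reflex exactly, so the pair is cognate.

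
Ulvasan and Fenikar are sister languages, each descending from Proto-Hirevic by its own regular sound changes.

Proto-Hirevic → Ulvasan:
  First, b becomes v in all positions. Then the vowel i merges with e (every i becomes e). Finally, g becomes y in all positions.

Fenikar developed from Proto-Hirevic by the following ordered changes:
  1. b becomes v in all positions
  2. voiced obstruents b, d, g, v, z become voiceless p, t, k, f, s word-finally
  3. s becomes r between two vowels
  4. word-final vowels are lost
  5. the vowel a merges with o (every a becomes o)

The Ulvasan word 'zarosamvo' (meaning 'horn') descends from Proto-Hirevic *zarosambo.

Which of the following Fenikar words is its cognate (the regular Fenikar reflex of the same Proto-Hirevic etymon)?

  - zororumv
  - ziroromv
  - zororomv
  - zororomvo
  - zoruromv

zororomv

Fenikar: *zarosambo > zarosamvo > zaroramvo > zaroramv > zororomv  (by unconditioned shift, rhotacism, apocope, vowel merger)
Only 'zororomv' matches the regular Fenikar development of *zarosambo.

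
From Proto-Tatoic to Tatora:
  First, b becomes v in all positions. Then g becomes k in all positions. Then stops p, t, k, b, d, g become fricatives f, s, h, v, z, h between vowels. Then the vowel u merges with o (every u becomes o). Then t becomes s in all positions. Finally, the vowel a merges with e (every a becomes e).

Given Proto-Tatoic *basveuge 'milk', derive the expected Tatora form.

vesveohe

Tatora: *basveuge > vasveuge > vasveuke > vasveuhe > vasveohe > vesveohe  (by unconditioned shift, unconditioned shift, intervocalic lenition, vowel merger, vowel merger)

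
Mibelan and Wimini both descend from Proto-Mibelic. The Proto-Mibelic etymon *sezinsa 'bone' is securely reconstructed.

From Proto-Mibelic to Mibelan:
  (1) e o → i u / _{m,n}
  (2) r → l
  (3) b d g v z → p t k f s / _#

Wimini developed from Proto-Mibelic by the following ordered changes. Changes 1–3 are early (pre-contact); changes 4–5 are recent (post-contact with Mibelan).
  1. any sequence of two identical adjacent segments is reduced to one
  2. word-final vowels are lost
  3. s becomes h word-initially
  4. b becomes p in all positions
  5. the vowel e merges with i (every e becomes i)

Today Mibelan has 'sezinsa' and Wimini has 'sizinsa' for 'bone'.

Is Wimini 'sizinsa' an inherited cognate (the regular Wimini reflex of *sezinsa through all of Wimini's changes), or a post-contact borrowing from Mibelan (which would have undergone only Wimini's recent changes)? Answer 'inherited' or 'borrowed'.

If inherited, *sezinsa would pass through all of Wimini's changes:
Wimini: start from *sezinsa.
  rule 1: no change — sezinsa
  rule 2 (apocope): sezinsa → sezins
  rule 3 (debuccalisation): sezins → hezins
  rule 4: no change — hezins
  rule 5 (vowel merger): hezins → hizins
  ⇒ Wimini hizins
If borrowed from Mibelan 'sezinsa' after the early changes, it would undergo only the recent ones:
  rule 4 (unconditioned shift): no change (sezinsa)
  rule 5 (vowel merger): sezinsa → sizinsa
  ⇒ as a loan: sizinsa
Wimini 'sizinsa' matches the loan outcome 'sizinsa', not the inherited 'hizins' — it skipped the early Wimini changes, so it was borrowed from Mibelan.

borrowed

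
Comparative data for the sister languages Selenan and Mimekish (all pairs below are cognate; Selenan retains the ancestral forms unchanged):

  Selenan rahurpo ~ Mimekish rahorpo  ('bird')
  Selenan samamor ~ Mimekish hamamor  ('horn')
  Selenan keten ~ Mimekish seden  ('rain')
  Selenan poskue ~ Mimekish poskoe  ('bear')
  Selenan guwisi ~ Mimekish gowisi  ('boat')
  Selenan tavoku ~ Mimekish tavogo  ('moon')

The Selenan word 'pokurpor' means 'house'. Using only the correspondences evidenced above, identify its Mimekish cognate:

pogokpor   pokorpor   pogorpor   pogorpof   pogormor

tavoku ~ tavogo — Selenan k corresponds to Mimekish g between vowels (before a back vowel).
rahurpo ~ rahorpo — Selenan u corresponds to Mimekish o after a consonant, before r.
Applying these to Selenan 'pokurpor':
  pokurpor → pogurpor   (k→g between vowels (before a back vowel))
  pogurpor → pogorpor   (u→o after a consonant, before r)
So the Mimekish cognate is 'pogorpor'.

pogorpor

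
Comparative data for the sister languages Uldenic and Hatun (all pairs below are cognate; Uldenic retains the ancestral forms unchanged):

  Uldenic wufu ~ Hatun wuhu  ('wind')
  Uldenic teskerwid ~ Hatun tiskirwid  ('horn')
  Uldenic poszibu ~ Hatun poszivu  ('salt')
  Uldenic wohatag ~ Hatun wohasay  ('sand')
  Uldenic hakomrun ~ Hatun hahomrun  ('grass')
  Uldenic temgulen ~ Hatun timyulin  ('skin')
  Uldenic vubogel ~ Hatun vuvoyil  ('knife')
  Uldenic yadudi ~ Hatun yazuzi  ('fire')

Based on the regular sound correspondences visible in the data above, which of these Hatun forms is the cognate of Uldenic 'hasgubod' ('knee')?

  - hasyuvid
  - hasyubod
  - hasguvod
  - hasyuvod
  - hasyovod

hasyuvod

temgulen ~ timyulin — Uldenic g corresponds to Hatun y after a consonant, before a back vowel.
vubogel ~ vuvoyil — Uldenic b corresponds to Hatun v between vowels (before a back vowel).
Applying these to Uldenic 'hasgubod':
  hasgubod → hasyubod   (g→y after a consonant, before a back vowel)
  hasyubod → hasyuvod   (b→v between vowels (before a back vowel))
So the Hatun cognate is 'hasyuvod'.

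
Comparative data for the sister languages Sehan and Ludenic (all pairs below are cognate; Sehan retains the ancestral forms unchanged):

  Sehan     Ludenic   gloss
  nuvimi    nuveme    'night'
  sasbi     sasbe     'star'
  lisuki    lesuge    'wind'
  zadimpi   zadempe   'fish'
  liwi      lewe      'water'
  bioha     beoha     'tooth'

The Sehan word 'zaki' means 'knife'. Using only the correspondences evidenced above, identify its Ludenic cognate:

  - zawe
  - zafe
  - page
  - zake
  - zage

zage

lisuki ~ lesuge — Sehan k corresponds to Ludenic g between vowels (before a front vowel).
nuvimi ~ nuveme, sasbi ~ sasbe — Sehan i corresponds to Ludenic e word-finally.
Applying these to Sehan 'zaki':
  zaki → zagi   (k→g between vowels (before a front vowel))
  zagi → zage   (i→e word-finally)
So the Ludenic cognate is 'zage'.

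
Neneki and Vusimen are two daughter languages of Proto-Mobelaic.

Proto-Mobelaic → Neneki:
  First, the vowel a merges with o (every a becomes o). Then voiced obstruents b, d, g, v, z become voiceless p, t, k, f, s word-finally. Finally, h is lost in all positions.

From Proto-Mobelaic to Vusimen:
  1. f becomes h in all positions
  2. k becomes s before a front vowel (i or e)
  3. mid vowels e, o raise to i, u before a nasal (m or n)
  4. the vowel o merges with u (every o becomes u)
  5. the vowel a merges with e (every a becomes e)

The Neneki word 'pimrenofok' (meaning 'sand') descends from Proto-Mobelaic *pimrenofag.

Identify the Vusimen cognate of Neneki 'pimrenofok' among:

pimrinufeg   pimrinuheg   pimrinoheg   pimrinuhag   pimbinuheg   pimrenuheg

pimrinuheg

Vusimen: *pimrenofag > pimrenohag > pimrinohag > pimrinuhag > pimrinuheg  (by unconditioned shift, pre-nasal raising, vowel merger, vowel merger)
The other candidates each miss or misapply at least one Vusimen change.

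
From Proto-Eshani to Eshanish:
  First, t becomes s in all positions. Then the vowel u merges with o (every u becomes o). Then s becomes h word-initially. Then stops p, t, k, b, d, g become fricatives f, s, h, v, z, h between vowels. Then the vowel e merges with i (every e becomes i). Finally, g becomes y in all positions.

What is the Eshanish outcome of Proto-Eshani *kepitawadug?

kifisawazoy

Eshanish: *kepitawadug > kepisawadug > kepisawadog > kefisawazog > kifisawazog > kifisawazoy  (by unconditioned shift, vowel merger, intervocalic lenition, vowel merger, unconditioned shift)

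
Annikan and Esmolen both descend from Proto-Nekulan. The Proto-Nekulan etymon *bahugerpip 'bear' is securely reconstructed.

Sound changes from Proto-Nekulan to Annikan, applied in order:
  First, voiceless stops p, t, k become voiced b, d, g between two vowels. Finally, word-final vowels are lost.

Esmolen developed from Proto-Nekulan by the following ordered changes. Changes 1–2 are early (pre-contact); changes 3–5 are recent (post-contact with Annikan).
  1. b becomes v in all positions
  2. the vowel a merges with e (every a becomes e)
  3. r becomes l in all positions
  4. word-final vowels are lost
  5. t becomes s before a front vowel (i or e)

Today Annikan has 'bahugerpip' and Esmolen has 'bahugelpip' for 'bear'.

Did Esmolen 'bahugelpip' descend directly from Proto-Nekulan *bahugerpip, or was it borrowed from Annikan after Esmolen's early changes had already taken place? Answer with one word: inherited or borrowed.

If inherited, *bahugerpip would pass through all of Esmolen's changes:
Esmolen: *bahugerpip
  bahugerpip → vahugerpip   [unconditioned shift]
  vahugerpip → vehugerpip   [vowel merger]
  vehugerpip → vehugelpip   [unconditioned shift]
  vehugelpip (rule 4 does not apply)
  vehugelpip (rule 5 does not apply)
  giving Esmolen vehugelpip.
If borrowed from Annikan 'bahugerpip' after the early changes, it would undergo only the recent ones:
  rule 3 (unconditioned shift): bahugerpip → bahugelpip
  rule 4 (apocope): no change (bahugelpip)
  rule 5 (palatalisation): no change (bahugelpip)
  ⇒ as a loan: bahugelpip
Esmolen 'bahugelpip' matches the loan outcome 'bahugelpip', not the inherited 'vehugelpip' — it skipped the early Esmolen changes, so it was borrowed from Annikan.

borrowed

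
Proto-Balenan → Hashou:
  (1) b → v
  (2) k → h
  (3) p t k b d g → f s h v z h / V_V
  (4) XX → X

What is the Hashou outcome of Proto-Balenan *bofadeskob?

vofazeshov

Hashou: start from *bofadeskob.
  rule 1 (unconditioned shift): bofadeskob → vofadeskov
  rule 2 (unconditioned shift): vofadeskov → vofadeshov
  rule 3 (intervocalic lenition): vofadeshov → vofazeshov
  rule 4: no change — vofazeshov
  ⇒ Hashou vofazeshov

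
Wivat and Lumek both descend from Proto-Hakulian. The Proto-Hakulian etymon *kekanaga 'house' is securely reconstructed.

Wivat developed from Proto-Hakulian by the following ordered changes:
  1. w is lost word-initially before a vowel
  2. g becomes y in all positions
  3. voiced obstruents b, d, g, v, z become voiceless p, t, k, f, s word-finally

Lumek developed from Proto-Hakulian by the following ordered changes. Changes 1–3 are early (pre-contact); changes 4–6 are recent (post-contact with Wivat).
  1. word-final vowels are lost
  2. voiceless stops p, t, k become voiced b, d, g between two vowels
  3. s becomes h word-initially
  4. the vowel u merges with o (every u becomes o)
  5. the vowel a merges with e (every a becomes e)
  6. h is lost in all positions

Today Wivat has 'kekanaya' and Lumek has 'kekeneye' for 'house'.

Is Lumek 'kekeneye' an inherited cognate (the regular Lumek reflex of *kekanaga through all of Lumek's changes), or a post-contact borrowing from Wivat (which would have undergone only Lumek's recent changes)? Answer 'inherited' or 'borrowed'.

If inherited, *kekanaga would pass through all of Lumek's changes:
Lumek: *kekanaga > kekanag > keganag > kegeneg  (by apocope, intervocalic voicing, vowel merger)
If borrowed from Wivat 'kekanaya' after the early changes, it would undergo only the recent ones:
  rule 4 (vowel merger): no change (kekanaya)
  rule 5 (vowel merger): kekanaya → kekeneye
  rule 6 (h-loss): no change (kekeneye)
  ⇒ as a loan: kekeneye
Lumek 'kekeneye' matches the loan outcome 'kekeneye', not the inherited 'kegeneg' — it skipped the early Lumek changes, so it was borrowed from Wivat.

borrowed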